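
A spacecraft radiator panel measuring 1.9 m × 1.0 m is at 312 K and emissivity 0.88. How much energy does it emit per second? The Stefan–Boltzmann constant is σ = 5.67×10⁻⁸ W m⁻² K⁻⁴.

A = 1.9 × 1.0 = 1.90 m².
Stefan–Boltzmann: P = εσAT⁴ = 0.88 × 5.67×10⁻⁸ × 1.90 × (312)⁴ = 0.88 × 5.67×10⁻⁸ × 1.90 × 9.48×10^9.
P = 898 W.

P ≈ 898 W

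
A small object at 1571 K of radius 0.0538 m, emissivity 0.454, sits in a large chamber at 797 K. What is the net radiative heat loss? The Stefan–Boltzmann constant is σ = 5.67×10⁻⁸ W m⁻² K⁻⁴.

Q ≈ 5330 W

A = 4πr² = 4π × (0.0538)² = 0.0364 m².
Q = εσA(T⁴ − T_s⁴). T⁴ − T_s⁴ = (1571)⁴ − (797)⁴ = 6.09×10^12 − 4.03×10^11 = 5.69×10^12 K⁴.
Q = 0.454 × 5.67×10⁻⁸ × 0.0364 × 5.69×10^12 = 5330 W.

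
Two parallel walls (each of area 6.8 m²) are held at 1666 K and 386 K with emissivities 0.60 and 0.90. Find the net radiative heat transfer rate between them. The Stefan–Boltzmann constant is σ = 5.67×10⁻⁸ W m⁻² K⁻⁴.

Q ≈ 1.67×10^6 W

For two large parallel gray plates, q = σ(T₁⁴ − T₂⁴) / (1/ε₁ + 1/ε₂ − 1).
1/ε₁ + 1/ε₂ − 1 = 1/0.60 + 1/0.90 − 1 = 1.778.
T₁⁴ − T₂⁴ = 7.70×10^12 − 2.22×10^10 = 7.68×10^12 K⁴.
q = 5.67×10⁻⁸ × 7.68×10^12 / 1.778 = 2.45×10^5 W/m².
Q = q·A = 2.45×10^5 × 6.8 = 1.67×10^6 W.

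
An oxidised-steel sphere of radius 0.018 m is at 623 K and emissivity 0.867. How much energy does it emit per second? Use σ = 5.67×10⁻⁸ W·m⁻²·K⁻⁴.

P ≈ 30.2 W

A = 4πr² = 4π × (0.018)² = 4.07×10^-3 m².
P = εσAT⁴ = 0.867 × 5.67×10⁻⁸ × 4.07×10^-3 × (623)⁴ = 0.867 × 5.67×10⁻⁸ × 4.07×10^-3 × 1.51×10^11.
P = 30.2 W.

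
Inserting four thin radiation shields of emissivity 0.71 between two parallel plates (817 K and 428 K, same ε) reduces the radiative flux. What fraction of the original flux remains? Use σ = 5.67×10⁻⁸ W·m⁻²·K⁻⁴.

With N identical shields there are N+1 = 5 gaps in series, each with the same radiative resistance, so the flux falls to 1/(N+1) of its unshielded value.

ratio ≈ 0.200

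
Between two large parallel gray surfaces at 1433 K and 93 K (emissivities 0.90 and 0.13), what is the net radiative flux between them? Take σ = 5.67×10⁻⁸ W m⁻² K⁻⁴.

q ≈ 30600 W/m²

For two large parallel gray plates, q = σ(T₁⁴ − T₂⁴) / (1/ε₁ + 1/ε₂ − 1).
1/ε₁ + 1/ε₂ − 1 = 1/0.90 + 1/0.13 − 1 = 7.803.
T₁⁴ − T₂⁴ = 4.22×10^12 − 7.48×10^7 = 4.22×10^12 K⁴.
q = 5.67×10⁻⁸ × 4.22×10^12 / 7.803 = 30600 W/m².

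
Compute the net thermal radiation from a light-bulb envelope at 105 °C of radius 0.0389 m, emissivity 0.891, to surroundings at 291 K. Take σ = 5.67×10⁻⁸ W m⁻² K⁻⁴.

A = 4πr² = 4π × (0.0389)² = 0.0190 m².
Convert: 105 °C = 378 K.
Q = εσA(T⁴ − T_s⁴). T⁴ − T_s⁴ = (378)⁴ − (291)⁴ = 2.04×10^10 − 7.17×10^9 = 1.32×10^10 K⁴.
Q = 0.891 × 5.67×10⁻⁸ × 0.0190 × 1.32×10^10 = 12.7 W.

Q ≈ 12.7 W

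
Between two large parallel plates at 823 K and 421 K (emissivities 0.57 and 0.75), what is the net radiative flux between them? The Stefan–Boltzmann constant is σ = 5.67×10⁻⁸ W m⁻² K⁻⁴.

For two large parallel gray plates, q = σ(T₁⁴ − T₂⁴) / (1/ε₁ + 1/ε₂ − 1).
1/ε₁ + 1/ε₂ − 1 = 1/0.57 + 1/0.75 − 1 = 2.088.
T₁⁴ − T₂⁴ = 4.59×10^11 − 3.14×10^10 = 4.27×10^11 K⁴.
q = 5.67×10⁻⁸ × 4.27×10^11 / 2.088 = 11600 W/m².

q ≈ 11600 W/m²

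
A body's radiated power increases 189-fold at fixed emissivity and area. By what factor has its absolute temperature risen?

factor ≈ 3.71

P ∝ T⁴ ⇒ T ∝ P^(1/4), so T scales by (189)^(1/4) = 3.71.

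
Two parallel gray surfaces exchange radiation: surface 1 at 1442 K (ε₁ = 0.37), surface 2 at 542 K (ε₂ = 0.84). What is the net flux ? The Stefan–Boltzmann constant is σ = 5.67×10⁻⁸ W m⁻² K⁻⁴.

q ≈ 83000 W/m²

For two large parallel gray plates, q = σ(T₁⁴ − T₂⁴) / (1/ε₁ + 1/ε₂ − 1).
1/ε₁ + 1/ε₂ − 1 = 1/0.37 + 1/0.84 − 1 = 2.893.
T₁⁴ − T₂⁴ = 4.32×10^12 − 8.63×10^10 = 4.24×10^12 K⁴.
q = 5.67×10⁻⁸ × 4.24×10^12 / 2.893 = 83000 W/m².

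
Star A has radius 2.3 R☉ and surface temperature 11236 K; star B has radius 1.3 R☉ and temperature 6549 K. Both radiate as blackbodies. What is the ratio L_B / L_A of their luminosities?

L = 4πR²σT⁴ ∝ R²T⁴, so L_B/L_A = (1.3/2.3)² × (6549/11236)⁴ = 0.319 × 0.115 = 0.0369.

L_B/L_A ≈ 0.0369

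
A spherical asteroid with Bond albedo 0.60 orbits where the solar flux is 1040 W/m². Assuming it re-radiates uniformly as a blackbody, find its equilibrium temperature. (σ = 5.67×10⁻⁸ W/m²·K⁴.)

Power absorbed = (1−a)S·πR²; power emitted = 4πR²σT⁴. Equating and cancelling πR²:
T = ((1−a)S / 4σ)^(1/4) = (416 / (4 × 5.67×10⁻⁸))^(1/4) = (1.83×10^9)^(1/4).
T = 207 K.

T ≈ 207 K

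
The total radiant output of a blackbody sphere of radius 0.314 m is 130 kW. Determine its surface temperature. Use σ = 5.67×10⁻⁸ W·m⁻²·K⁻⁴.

A = 4πr² = 4π × (0.314)² = 1.24 m².
From P = σAT⁴, T = (P / σA)^(1/4) = (1.30×10^5 / (5.67×10⁻⁸ × 1.24))^(1/4).
T = (1.85×10^12)^(1/4) = 1170 K.

T ≈ 1170 K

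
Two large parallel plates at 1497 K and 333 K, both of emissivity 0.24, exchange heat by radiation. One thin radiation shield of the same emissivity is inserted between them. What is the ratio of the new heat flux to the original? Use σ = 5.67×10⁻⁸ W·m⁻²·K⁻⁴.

ratio ≈ 0.500

With N identical shields there are N+1 = 2 gaps in series, each with the same radiative resistance, so the flux falls to 1/(N+1) of its unshielded value.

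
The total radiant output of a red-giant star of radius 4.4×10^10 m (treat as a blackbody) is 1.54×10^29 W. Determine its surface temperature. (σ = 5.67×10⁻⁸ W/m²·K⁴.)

T ≈ 3250 K

A = 4πr² = 4π × (4.4×10^10)² = 2.43×10^22 m².
From P = σAT⁴, T = (P / σA)^(1/4) = (1.54×10^29 / (5.67×10⁻⁸ × 2.43×10^22))^(1/4).
T = (1.12×10^14)^(1/4) = 3250 K.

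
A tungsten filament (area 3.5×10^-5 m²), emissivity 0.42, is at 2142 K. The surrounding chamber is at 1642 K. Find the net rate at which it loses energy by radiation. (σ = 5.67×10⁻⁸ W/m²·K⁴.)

Q ≈ 11.5 W

Q = εσA(T⁴ − T_s⁴). T⁴ − T_s⁴ = (2142)⁴ − (1642)⁴ = 2.11×10^13 − 7.27×10^12 = 1.38×10^13 K⁴.
Q = 0.42 × 5.67×10⁻⁸ × 3.50×10^-5 × 1.38×10^13 = 11.5 W.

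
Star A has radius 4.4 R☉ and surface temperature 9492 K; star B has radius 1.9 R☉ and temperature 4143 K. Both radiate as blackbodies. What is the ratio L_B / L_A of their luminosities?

L_B/L_A ≈ 6.77×10^-3

L = 4πR²σT⁴ ∝ R²T⁴, so L_B/L_A = (1.9/4.4)² × (4143/9492)⁴ = 0.186 × 0.0363 = 6.77×10^-3.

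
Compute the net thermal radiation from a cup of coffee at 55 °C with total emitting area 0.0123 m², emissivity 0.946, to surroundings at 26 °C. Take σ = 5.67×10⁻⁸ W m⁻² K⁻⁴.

Q ≈ 2.36 W

Convert: 55 °C = 328 K; 26 °C = 299 K.
Q = εσA(T⁴ − T_s⁴). T⁴ − T_s⁴ = (328)⁴ − (299)⁴ = 1.16×10^10 − 7.99×10^9 = 3.58×10^9 K⁴.
Q = 0.946 × 5.67×10⁻⁸ × 0.0123 × 3.58×10^9 = 2.36 W.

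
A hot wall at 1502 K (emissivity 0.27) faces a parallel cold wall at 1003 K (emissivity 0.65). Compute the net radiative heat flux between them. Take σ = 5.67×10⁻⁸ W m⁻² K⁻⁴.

For two large parallel gray plates, q = σ(T₁⁴ − T₂⁴) / (1/ε₁ + 1/ε₂ − 1).
1/ε₁ + 1/ε₂ − 1 = 1/0.27 + 1/0.65 − 1 = 4.242.
T₁⁴ − T₂⁴ = 5.09×10^12 − 1.01×10^12 = 4.08×10^12 K⁴.
q = 5.67×10⁻⁸ × 4.08×10^12 / 4.242 = 54500 W/m².

q ≈ 54500 W/m²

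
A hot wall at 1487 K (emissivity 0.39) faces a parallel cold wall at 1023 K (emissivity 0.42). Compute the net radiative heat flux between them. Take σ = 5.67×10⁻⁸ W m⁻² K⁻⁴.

q ≈ 54500 W/m²

For two large parallel gray plates, q = σ(T₁⁴ − T₂⁴) / (1/ε₁ + 1/ε₂ − 1).
1/ε₁ + 1/ε₂ − 1 = 1/0.39 + 1/0.42 − 1 = 3.945.
T₁⁴ − T₂⁴ = 4.89×10^12 − 1.10×10^12 = 3.79×10^12 K⁴.
q = 5.67×10⁻⁸ × 3.79×10^12 / 3.945 = 54500 W/m².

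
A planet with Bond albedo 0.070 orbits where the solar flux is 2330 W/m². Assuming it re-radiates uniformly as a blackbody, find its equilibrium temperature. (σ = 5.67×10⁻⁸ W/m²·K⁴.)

Power absorbed = (1−a)S·πR²; power emitted = 4πR²σT⁴. Equating and cancelling πR²:
T = ((1−a)S / 4σ)^(1/4) = (2170 / (4 × 5.67×10⁻⁸))^(1/4) = (9.55×10^9)^(1/4).
T = 313 K.

T ≈ 313 K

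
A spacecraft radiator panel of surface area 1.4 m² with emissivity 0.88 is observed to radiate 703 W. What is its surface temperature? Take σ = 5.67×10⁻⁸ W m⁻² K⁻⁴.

From P = εσAT⁴, T = (P / εσA)^(1/4) = (703 / (0.88 × 5.67×10⁻⁸ × 1.40))^(1/4).
T = (1.01×10^10)^(1/4) = 317 K.

T ≈ 317 K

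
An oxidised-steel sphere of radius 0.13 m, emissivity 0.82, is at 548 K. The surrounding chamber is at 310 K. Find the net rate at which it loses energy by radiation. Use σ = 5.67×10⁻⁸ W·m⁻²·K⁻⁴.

A = 4πr² = 4π × (0.13)² = 0.212 m².
Q = εσA(T⁴ − T_s⁴). T⁴ − T_s⁴ = (548)⁴ − (310)⁴ = 9.02×10^10 − 9.24×10^9 = 8.09×10^10 K⁴.
Q = 0.82 × 5.67×10⁻⁸ × 0.212 × 8.09×10^10 = 799 W.

Q ≈ 799 W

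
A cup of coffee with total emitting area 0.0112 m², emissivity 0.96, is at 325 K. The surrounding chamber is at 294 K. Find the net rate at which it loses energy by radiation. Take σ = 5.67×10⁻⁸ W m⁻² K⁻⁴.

Q ≈ 2.25 W

Q = εσA(T⁴ − T_s⁴). T⁴ − T_s⁴ = (325)⁴ − (294)⁴ = 1.12×10^10 − 7.47×10^9 = 3.69×10^9 K⁴.
Q = 0.96 × 5.67×10⁻⁸ × 0.0112 × 3.69×10^9 = 2.25 W.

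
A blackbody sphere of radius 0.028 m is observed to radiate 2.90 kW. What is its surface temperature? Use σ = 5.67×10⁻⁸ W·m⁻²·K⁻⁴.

T ≈ 1510 K

A = 4πr² = 4π × (0.028)² = 9.85×10^-3 m².
From P = σAT⁴, T = (P / σA)^(1/4) = (2900 / (5.67×10⁻⁸ × 9.85×10^-3))^(1/4).
T = (5.19×10^12)^(1/4) = 1510 K.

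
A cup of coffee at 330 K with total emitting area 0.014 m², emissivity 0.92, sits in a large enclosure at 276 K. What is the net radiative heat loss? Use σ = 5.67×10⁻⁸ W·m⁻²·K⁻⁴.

Q = εσA(T⁴ − T_s⁴). T⁴ − T_s⁴ = (330)⁴ − (276)⁴ = 1.19×10^10 − 5.80×10^9 = 6.06×10^9 K⁴.
Q = 0.92 × 5.67×10⁻⁸ × 0.0140 × 6.06×10^9 = 4.42 W.

Q ≈ 4.42 W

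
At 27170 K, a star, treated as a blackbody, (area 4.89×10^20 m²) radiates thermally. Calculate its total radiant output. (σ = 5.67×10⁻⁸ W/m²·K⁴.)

P ≈ 1.51×10^31 W

P = σAT⁴ = 5.67×10⁻⁸ × 4.89×10^20 × (27170)⁴ = 5.67×10⁻⁸ × 4.89×10^20 × 5.45×10^17.
P = 1.51×10^31 W.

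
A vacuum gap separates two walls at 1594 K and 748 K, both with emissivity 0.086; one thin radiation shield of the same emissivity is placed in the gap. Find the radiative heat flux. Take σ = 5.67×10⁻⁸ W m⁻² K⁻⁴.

q ≈ 7820 W/m²

Each of the 2 gaps contributes resistance (2/ε − 1) = 2/0.086 − 1 = 22.26; total = 44.51.
q = σ(T₁⁴ − T₂⁴) / 44.51 = 5.67×10⁻⁸ × 6.14×10^12 / 44.51 = 7820 W/m².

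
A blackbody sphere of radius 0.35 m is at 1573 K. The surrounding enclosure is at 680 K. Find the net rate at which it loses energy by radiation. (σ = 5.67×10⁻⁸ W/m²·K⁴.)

Q ≈ 5.16×10^5 W

A = 4πr² = 4π × (0.35)² = 1.54 m².
Q = σA(T⁴ − T_s⁴). T⁴ − T_s⁴ = (1573)⁴ − (680)⁴ = 6.12×10^12 − 2.14×10^11 = 5.91×10^12 K⁴.
Q = 5.67×10⁻⁸ × 1.54 × 5.91×10^12 = 5.16×10^5 W.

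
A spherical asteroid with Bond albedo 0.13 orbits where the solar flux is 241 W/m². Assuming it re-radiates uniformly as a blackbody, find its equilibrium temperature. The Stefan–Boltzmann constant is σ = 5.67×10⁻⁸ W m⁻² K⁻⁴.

T ≈ 174 K

Power absorbed = (1−a)S·πR²; power emitted = 4πR²σT⁴. Equating and cancelling πR²:
T = ((1−a)S / 4σ)^(1/4) = (210 / (4 × 5.67×10⁻⁸))^(1/4) = (9.24×10^8)^(1/4).
T = 174 K.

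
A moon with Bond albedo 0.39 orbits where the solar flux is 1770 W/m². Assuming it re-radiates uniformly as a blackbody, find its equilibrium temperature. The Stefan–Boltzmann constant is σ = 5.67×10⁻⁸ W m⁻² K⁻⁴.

Power absorbed = (1−a)S·πR²; power emitted = 4πR²σT⁴. Equating and cancelling πR²:
T = ((1−a)S / 4σ)^(1/4) = (1080 / (4 × 5.67×10⁻⁸))^(1/4) = (4.76×10^9)^(1/4).
T = 263 K.

T ≈ 263 K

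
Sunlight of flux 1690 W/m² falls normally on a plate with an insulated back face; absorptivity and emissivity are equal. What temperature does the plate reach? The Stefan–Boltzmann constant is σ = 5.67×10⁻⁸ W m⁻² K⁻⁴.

Absorbed flux αS = emitted flux εσT⁴ (one radiating face); with α = ε, T = (S/σ)^(1/4).
T = (1690 / 5.67×10⁻⁸)^(1/4) = (2.98×10^10)^(1/4).
T = 416 K.

T ≈ 416 K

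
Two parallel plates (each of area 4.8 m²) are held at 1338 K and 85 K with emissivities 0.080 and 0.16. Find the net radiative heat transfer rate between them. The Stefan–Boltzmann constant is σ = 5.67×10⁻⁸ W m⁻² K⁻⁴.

For two large parallel gray plates, q = σ(T₁⁴ − T₂⁴) / (1/ε₁ + 1/ε₂ − 1).
1/ε₁ + 1/ε₂ − 1 = 1/0.080 + 1/0.16 − 1 = 17.75.
T₁⁴ − T₂⁴ = 3.20×10^12 − 5.22×10^7 = 3.20×10^12 K⁴.
q = 5.67×10⁻⁸ × 3.20×10^12 / 17.75 = 10200 W/m².
Q = q·A = 10200 × 4.8 = 49100 W.

Q ≈ 49100 W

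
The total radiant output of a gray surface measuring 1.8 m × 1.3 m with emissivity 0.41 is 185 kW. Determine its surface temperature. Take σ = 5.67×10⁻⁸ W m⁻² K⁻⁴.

A = 1.8 × 1.3 = 2.34 m².
From P = εσAT⁴, T = (P / εσA)^(1/4) = (1.85×10^5 / (0.41 × 5.67×10⁻⁸ × 2.34))^(1/4).
T = (3.40×10^12)^(1/4) = 1360 K.

T ≈ 1360 K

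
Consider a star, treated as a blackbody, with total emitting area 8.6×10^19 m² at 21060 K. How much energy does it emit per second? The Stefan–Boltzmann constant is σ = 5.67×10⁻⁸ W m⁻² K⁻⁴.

P = σAT⁴ = 5.67×10⁻⁸ × 8.60×10^19 × (21060)⁴ = 5.67×10⁻⁸ × 8.60×10^19 × 1.97×10^17.
P = 9.59×10^29 W.

P ≈ 9.59×10^29 W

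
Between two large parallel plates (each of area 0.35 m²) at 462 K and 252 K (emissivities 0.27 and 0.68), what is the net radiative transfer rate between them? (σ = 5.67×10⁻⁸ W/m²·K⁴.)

For two large parallel gray plates, q = σ(T₁⁴ − T₂⁴) / (1/ε₁ + 1/ε₂ − 1).
1/ε₁ + 1/ε₂ − 1 = 1/0.27 + 1/0.68 − 1 = 4.174.
T₁⁴ − T₂⁴ = 4.56×10^10 − 4.03×10^9 = 4.15×10^10 K⁴.
q = 5.67×10⁻⁸ × 4.15×10^10 / 4.174 = 564 W/m².
Q = q·A = 564 × 0.35 = 197 W.

Q ≈ 197 W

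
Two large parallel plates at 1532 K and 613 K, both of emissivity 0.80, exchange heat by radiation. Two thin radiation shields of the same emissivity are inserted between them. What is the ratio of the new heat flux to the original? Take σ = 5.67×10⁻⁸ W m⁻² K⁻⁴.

ratio ≈ 0.333

With N identical shields there are N+1 = 3 gaps in series, each with the same radiative resistance, so the flux falls to 1/(N+1) of its unshielded value.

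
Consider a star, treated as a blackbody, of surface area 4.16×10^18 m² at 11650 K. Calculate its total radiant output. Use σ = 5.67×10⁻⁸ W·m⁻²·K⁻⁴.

P ≈ 4.34×10^27 W

P = σAT⁴ = 5.67×10⁻⁸ × 4.16×10^18 × (11650)⁴ = 5.67×10⁻⁸ × 4.16×10^18 × 1.84×10^16.
P = 4.34×10^27 W.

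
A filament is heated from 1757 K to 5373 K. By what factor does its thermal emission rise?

ratio ≈ 87.5

P ∝ T⁴, so the ratio is (5373/1757)⁴ = (3.058)⁴ = 87.5.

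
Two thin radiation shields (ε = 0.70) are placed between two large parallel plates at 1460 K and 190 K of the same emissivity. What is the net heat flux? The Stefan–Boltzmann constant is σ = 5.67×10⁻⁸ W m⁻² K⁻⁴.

q ≈ 46200 W/m²

Each of the 3 gaps contributes resistance (2/ε − 1) = 2/0.70 − 1 = 1.857; total = 5.571.
q = σ(T₁⁴ − T₂⁴) / 5.571 = 5.67×10⁻⁸ × 4.54×10^12 / 5.571 = 46200 W/m².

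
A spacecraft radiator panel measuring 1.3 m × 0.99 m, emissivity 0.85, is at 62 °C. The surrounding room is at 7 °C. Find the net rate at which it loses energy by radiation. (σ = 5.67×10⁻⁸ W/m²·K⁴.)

A = 1.3 × 0.99 = 1.29 m².
Convert: 62 °C = 335 K; 7 °C = 280 K.
Q = εσA(T⁴ − T_s⁴). T⁴ − T_s⁴ = (335)⁴ − (280)⁴ = 1.26×10^10 − 6.15×10^9 = 6.45×10^9 K⁴.
Q = 0.85 × 5.67×10⁻⁸ × 1.29 × 6.45×10^9 = 400 W.

Q ≈ 400 W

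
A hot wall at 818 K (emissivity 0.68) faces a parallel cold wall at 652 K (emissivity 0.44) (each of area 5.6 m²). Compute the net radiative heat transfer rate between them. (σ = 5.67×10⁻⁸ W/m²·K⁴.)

For two large parallel gray plates, q = σ(T₁⁴ − T₂⁴) / (1/ε₁ + 1/ε₂ − 1).
1/ε₁ + 1/ε₂ − 1 = 1/0.68 + 1/0.44 − 1 = 2.743.
T₁⁴ − T₂⁴ = 4.48×10^11 − 1.81×10^11 = 2.67×10^11 K⁴.
q = 5.67×10⁻⁸ × 2.67×10^11 / 2.743 = 5520 W/m².
Q = q·A = 5520 × 5.6 = 30900 W.

Q ≈ 30900 W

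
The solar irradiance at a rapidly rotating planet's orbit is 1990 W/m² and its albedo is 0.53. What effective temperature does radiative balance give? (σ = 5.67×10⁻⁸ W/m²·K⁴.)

T ≈ 253 K

Power absorbed = (1−a)S·πR²; power emitted = 4πR²σT⁴. Equating and cancelling πR²:
T = ((1−a)S / 4σ)^(1/4) = (935 / (4 × 5.67×10⁻⁸))^(1/4) = (4.12×10^9)^(1/4).
T = 253 K.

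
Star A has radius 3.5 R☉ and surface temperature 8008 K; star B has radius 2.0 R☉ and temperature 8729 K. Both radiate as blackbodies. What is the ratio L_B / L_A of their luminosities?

L = 4πR²σT⁴ ∝ R²T⁴, so L_B/L_A = (2.0/3.5)² × (8729/8008)⁴ = 0.327 × 1.41 = 0.461.

L_B/L_A ≈ 0.461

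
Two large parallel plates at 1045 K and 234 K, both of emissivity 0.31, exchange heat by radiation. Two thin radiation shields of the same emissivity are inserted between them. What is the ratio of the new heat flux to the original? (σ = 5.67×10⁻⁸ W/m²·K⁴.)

With N identical shields there are N+1 = 3 gaps in series, each with the same radiative resistance, so the flux falls to 1/(N+1) of its unshielded value.

ratio ≈ 0.333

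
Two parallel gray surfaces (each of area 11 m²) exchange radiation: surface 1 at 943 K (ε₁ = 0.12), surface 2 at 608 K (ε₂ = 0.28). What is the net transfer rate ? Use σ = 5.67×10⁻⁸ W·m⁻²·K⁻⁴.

Q ≈ 37400 W

For two large parallel gray plates, q = σ(T₁⁴ − T₂⁴) / (1/ε₁ + 1/ε₂ − 1).
1/ε₁ + 1/ε₂ − 1 = 1/0.12 + 1/0.28 − 1 = 10.90.
T₁⁴ − T₂⁴ = 7.91×10^11 − 1.37×10^11 = 6.54×10^11 K⁴.
q = 5.67×10⁻⁸ × 6.54×10^11 / 10.90 = 3400 W/m².
Q = q·A = 3400 × 11 = 37400 W.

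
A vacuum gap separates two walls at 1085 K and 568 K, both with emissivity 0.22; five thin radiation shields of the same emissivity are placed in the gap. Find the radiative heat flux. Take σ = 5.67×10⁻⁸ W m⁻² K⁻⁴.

q ≈ 1500 W/m²

Each of the 6 gaps contributes resistance (2/ε − 1) = 2/0.22 − 1 = 8.091; total = 48.55.
q = σ(T₁⁴ − T₂⁴) / 48.55 = 5.67×10⁻⁸ × 1.28×10^12 / 48.55 = 1500 W/m².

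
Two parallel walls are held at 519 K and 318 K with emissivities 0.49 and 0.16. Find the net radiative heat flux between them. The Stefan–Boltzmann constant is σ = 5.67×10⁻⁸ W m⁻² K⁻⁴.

For two large parallel gray plates, q = σ(T₁⁴ − T₂⁴) / (1/ε₁ + 1/ε₂ − 1).
1/ε₁ + 1/ε₂ − 1 = 1/0.49 + 1/0.16 − 1 = 7.291.
T₁⁴ − T₂⁴ = 7.26×10^10 − 1.02×10^10 = 6.23×10^10 K⁴.
q = 5.67×10⁻⁸ × 6.23×10^10 / 7.291 = 485 W/m².

q ≈ 485 W/m²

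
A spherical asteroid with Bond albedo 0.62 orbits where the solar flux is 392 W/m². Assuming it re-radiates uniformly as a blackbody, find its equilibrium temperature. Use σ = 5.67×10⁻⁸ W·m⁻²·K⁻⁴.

Power absorbed = (1−a)S·πR²; power emitted = 4πR²σT⁴. Equating and cancelling πR²:
T = ((1−a)S / 4σ)^(1/4) = (149 / (4 × 5.67×10⁻⁸))^(1/4) = (6.57×10^8)^(1/4).
T = 160 K.

T ≈ 160 K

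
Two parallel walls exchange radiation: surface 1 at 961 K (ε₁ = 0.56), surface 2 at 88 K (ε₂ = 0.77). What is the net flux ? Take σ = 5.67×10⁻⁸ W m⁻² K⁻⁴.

q ≈ 23200 W/m²

For two large parallel gray plates, q = σ(T₁⁴ − T₂⁴) / (1/ε₁ + 1/ε₂ − 1).
1/ε₁ + 1/ε₂ − 1 = 1/0.56 + 1/0.77 − 1 = 2.084.
T₁⁴ − T₂⁴ = 8.53×10^11 − 6.00×10^7 = 8.53×10^11 K⁴.
q = 5.67×10⁻⁸ × 8.53×10^11 / 2.084 = 23200 W/m².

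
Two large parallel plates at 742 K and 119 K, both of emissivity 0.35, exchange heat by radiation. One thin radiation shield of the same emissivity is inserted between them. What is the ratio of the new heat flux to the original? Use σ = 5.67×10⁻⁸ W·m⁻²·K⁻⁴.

With N identical shields there are N+1 = 2 gaps in series, each with the same radiative resistance, so the flux falls to 1/(N+1) of its unshielded value.

ratio ≈ 0.500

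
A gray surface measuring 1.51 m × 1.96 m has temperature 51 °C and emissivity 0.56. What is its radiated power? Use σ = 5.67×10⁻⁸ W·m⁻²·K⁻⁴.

P ≈ 1040 W

A = 1.51 × 1.96 = 2.96 m².
51 °C = 324 K.
P = εσAT⁴ = 0.56 × 5.67×10⁻⁸ × 2.96 × (324)⁴ = 0.56 × 5.67×10⁻⁸ × 2.96 × 1.10×10^10.
P = 1040 W.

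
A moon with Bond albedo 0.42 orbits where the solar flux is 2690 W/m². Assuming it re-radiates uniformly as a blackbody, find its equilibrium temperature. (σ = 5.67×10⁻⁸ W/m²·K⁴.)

T ≈ 288 K

Power absorbed = (1−a)S·πR²; power emitted = 4πR²σT⁴. Equating and cancelling πR²:
T = ((1−a)S / 4σ)^(1/4) = (1560 / (4 × 5.67×10⁻⁸))^(1/4) = (6.88×10^9)^(1/4).
T = 288 K.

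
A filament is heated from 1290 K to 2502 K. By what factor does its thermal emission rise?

ratio ≈ 14.2

P ∝ T⁴, so the ratio is (2502/1290)⁴ = (1.940)⁴ = 14.2.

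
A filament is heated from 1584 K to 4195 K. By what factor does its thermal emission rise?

ratio ≈ 49.2

P ∝ T⁴, so the ratio is (4195/1584)⁴ = (2.648)⁴ = 49.2.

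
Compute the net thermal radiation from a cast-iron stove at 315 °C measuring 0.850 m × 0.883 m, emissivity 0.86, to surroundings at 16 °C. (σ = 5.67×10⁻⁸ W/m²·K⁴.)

A = 0.850 × 0.883 = 0.751 m².
Convert: 315 °C = 588 K; 16 °C = 289 K.
Q = εσA(T⁴ − T_s⁴). T⁴ − T_s⁴ = (588)⁴ − (289)⁴ = 1.20×10^11 − 6.98×10^9 = 1.13×10^11 K⁴.
Q = 0.86 × 5.67×10⁻⁸ × 0.751 × 1.13×10^11 = 4120 W.

Q ≈ 4120 W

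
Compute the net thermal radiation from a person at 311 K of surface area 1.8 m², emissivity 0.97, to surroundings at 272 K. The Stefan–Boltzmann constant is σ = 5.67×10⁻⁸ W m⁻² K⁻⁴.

Q = εσA(T⁴ − T_s⁴). T⁴ − T_s⁴ = (311)⁴ − (272)⁴ = 9.35×10^9 − 5.47×10^9 = 3.88×10^9 K⁴.
Q = 0.97 × 5.67×10⁻⁸ × 1.80 × 3.88×10^9 = 384 W.

Q ≈ 384 W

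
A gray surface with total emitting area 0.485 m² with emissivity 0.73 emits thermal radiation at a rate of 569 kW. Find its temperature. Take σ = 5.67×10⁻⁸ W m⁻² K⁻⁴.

T ≈ 2310 K

From P = εσAT⁴, T = (P / εσA)^(1/4) = (5.69×10^5 / (0.73 × 5.67×10⁻⁸ × 0.485))^(1/4).
T = (2.83×10^13)^(1/4) = 2310 K.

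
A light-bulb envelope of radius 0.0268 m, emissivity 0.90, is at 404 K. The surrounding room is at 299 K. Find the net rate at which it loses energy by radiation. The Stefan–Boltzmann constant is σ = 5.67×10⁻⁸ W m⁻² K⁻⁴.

Q ≈ 8.59 W

A = 4πr² = 4π × (0.0268)² = 9.03×10^-3 m².
Q = εσA(T⁴ − T_s⁴). T⁴ − T_s⁴ = (404)⁴ − (299)⁴ = 2.66×10^10 − 7.99×10^9 = 1.86×10^10 K⁴.
Q = 0.90 × 5.67×10⁻⁸ × 9.03×10^-3 × 1.86×10^10 = 8.59 W.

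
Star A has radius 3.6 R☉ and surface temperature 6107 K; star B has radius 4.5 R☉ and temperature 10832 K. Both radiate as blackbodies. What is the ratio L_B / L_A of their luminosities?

L = 4πR²σT⁴ ∝ R²T⁴, so L_B/L_A = (4.5/3.6)² × (10832/6107)⁴ = 1.56 × 9.90 = 15.5.

L_B/L_A ≈ 15.5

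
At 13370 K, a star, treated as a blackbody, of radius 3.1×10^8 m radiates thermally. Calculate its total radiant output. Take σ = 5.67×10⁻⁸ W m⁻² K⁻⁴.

P ≈ 2.19×10^27 W

A = 4πr² = 4π × (3.1×10^8)² = 1.21×10^18 m².
P = σAT⁴ = 5.67×10⁻⁸ × 1.21×10^18 × (13370)⁴ = 5.67×10⁻⁸ × 1.21×10^18 × 3.20×10^16.
P = 2.19×10^27 W.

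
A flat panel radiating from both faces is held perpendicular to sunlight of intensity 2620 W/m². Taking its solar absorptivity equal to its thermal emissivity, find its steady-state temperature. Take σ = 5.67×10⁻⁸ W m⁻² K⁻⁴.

Absorbed flux αS = emitted flux 2εσT⁴ per unit area; with α = ε this gives T = (S/2σ)^(1/4).
T = (2620 / (2 × 5.67×10⁻⁸))^(1/4) = (2.31×10^10)^(1/4).
T = 390 K.

T ≈ 390 K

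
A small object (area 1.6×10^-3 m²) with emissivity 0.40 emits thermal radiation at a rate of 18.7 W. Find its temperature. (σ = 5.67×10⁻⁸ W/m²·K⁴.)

From P = εσAT⁴, T = (P / εσA)^(1/4) = (18.7 / (0.40 × 5.67×10⁻⁸ × 1.60×10^-3))^(1/4).
T = (5.15×10^11)^(1/4) = 847 K.

T ≈ 847 K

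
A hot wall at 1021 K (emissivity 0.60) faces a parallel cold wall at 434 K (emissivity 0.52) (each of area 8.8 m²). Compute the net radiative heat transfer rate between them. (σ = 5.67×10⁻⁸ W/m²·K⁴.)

For two large parallel gray plates, q = σ(T₁⁴ − T₂⁴) / (1/ε₁ + 1/ε₂ − 1).
1/ε₁ + 1/ε₂ − 1 = 1/0.60 + 1/0.52 − 1 = 2.590.
T₁⁴ − T₂⁴ = 1.09×10^12 − 3.55×10^10 = 1.05×10^12 K⁴.
q = 5.67×10⁻⁸ × 1.05×10^12 / 2.590 = 23000 W/m².
Q = q·A = 23000 × 8.8 = 2.03×10^5 W.

Q ≈ 2.03×10^5 W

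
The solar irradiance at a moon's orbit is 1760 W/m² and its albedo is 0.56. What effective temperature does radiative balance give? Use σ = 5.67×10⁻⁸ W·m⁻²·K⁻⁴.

T ≈ 242 K

Power absorbed = (1−a)S·πR²; power emitted = 4πR²σT⁴. Equating and cancelling πR²:
T = ((1−a)S / 4σ)^(1/4) = (774 / (4 × 5.67×10⁻⁸))^(1/4) = (3.41×10^9)^(1/4).
T = 242 K.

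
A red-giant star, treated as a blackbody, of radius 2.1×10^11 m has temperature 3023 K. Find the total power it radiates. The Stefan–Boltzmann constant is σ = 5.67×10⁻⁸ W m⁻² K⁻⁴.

A = 4πr² = 4π × (2.1×10^11)² = 5.54×10^23 m².
P = σAT⁴ = 5.67×10⁻⁸ × 5.54×10^23 × (3023)⁴ = 5.67×10⁻⁸ × 5.54×10^23 × 8.35×10^13.
P = 2.62×10^30 W.

P ≈ 2.62×10^30 W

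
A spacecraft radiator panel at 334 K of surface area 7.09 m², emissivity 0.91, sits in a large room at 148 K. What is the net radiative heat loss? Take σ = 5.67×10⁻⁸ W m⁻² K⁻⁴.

Q ≈ 4380 W

Q = εσA(T⁴ − T_s⁴). T⁴ − T_s⁴ = (334)⁴ − (148)⁴ = 1.24×10^10 − 4.80×10^8 = 1.20×10^10 K⁴.
Q = 0.91 × 5.67×10⁻⁸ × 7.09 × 1.20×10^10 = 4380 W.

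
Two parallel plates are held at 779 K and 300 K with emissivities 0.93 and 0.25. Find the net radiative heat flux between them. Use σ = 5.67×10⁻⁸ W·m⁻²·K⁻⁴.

q ≈ 5010 W/m²

For two large parallel gray plates, q = σ(T₁⁴ − T₂⁴) / (1/ε₁ + 1/ε₂ − 1).
1/ε₁ + 1/ε₂ − 1 = 1/0.93 + 1/0.25 − 1 = 4.075.
T₁⁴ − T₂⁴ = 3.68×10^11 − 8.10×10^9 = 3.60×10^11 K⁴.
q = 5.67×10⁻⁸ × 3.60×10^11 / 4.075 = 5010 W/m².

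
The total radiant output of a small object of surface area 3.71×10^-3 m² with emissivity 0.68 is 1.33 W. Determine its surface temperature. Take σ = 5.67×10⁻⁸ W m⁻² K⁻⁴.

T ≈ 311 K

From P = εσAT⁴, T = (P / εσA)^(1/4) = (1.33 / (0.68 × 5.67×10⁻⁸ × 3.71×10^-3))^(1/4).
T = (9.30×10^9)^(1/4) = 311 K.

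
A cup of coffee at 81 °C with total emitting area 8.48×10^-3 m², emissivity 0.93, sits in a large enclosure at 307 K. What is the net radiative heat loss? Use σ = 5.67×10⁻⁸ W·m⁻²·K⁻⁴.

Q ≈ 3.05 W

Convert: 81 °C = 354 K.
Q = εσA(T⁴ − T_s⁴). T⁴ − T_s⁴ = (354)⁴ − (307)⁴ = 1.57×10^10 − 8.88×10^9 = 6.82×10^9 K⁴.
Q = 0.93 × 5.67×10⁻⁸ × 8.48×10^-3 × 6.82×10^9 = 3.05 W.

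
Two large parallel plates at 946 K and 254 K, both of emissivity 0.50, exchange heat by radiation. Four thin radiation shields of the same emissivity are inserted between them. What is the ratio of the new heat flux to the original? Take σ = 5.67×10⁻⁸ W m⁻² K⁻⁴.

With N identical shields there are N+1 = 5 gaps in series, each with the same radiative resistance, so the flux falls to 1/(N+1) of its unshielded value.

ratio ≈ 0.200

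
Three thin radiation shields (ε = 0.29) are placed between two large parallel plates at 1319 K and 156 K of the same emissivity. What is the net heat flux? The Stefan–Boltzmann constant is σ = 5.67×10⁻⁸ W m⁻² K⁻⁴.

q ≈ 7270 W/m²

Each of the 4 gaps contributes resistance (2/ε − 1) = 2/0.29 − 1 = 5.897; total = 23.59.
q = σ(T₁⁴ − T₂⁴) / 23.59 = 5.67×10⁻⁸ × 3.03×10^12 / 23.59 = 7270 W/m².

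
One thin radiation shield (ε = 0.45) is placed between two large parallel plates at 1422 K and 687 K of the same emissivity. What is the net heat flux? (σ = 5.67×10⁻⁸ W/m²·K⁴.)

Each of the 2 gaps contributes resistance (2/ε − 1) = 2/0.45 − 1 = 3.444; total = 6.889.
q = σ(T₁⁴ − T₂⁴) / 6.889 = 5.67×10⁻⁸ × 3.87×10^12 / 6.889 = 31800 W/m².

q ≈ 31800 W/m²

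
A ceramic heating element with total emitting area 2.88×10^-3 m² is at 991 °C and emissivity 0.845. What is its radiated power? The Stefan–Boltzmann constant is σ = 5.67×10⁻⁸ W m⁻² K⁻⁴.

P ≈ 352 W

991 °C = 1264 K.
Stefan–Boltzmann: P = εσAT⁴ = 0.845 × 5.67×10⁻⁸ × 2.88×10^-3 × (1264)⁴ = 0.845 × 5.67×10⁻⁸ × 2.88×10^-3 × 2.55×10^12.
P = 352 W.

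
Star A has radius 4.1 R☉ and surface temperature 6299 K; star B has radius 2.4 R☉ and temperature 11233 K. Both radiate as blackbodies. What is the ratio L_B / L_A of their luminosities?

L = 4πR²σT⁴ ∝ R²T⁴, so L_B/L_A = (2.4/4.1)² × (11233/6299)⁴ = 0.343 × 10.1 = 3.47.

L_B/L_A ≈ 3.47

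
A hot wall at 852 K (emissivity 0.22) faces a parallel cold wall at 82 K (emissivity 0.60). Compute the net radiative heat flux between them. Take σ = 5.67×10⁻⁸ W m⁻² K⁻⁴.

q ≈ 5730 W/m²

For two large parallel gray plates, q = σ(T₁⁴ − T₂⁴) / (1/ε₁ + 1/ε₂ − 1).
1/ε₁ + 1/ε₂ − 1 = 1/0.22 + 1/0.60 − 1 = 5.212.
T₁⁴ − T₂⁴ = 5.27×10^11 − 4.52×10^7 = 5.27×10^11 K⁴.
q = 5.67×10⁻⁸ × 5.27×10^11 / 5.212 = 5730 W/m².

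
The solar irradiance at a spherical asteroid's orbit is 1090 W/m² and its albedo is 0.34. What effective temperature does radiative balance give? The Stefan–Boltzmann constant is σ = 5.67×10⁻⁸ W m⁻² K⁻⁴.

T ≈ 237 K

Power absorbed = (1−a)S·πR²; power emitted = 4πR²σT⁴. Equating and cancelling πR²:
T = ((1−a)S / 4σ)^(1/4) = (719 / (4 × 5.67×10⁻⁸))^(1/4) = (3.17×10^9)^(1/4).
T = 237 K.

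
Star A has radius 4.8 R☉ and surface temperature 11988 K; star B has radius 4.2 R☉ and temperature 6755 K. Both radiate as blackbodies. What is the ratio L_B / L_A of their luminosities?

L = 4πR²σT⁴ ∝ R²T⁴, so L_B/L_A = (4.2/4.8)² × (6755/11988)⁴ = 0.766 × 0.101 = 0.0772.

L_B/L_A ≈ 0.0772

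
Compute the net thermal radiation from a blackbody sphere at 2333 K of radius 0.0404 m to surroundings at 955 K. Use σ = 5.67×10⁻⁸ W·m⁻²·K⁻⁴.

Q ≈ 33500 W

A = 4πr² = 4π × (0.0404)² = 0.0205 m².
Q = σA(T⁴ − T_s⁴). T⁴ − T_s⁴ = (2333)⁴ − (955)⁴ = 2.96×10^13 − 8.32×10^11 = 2.88×10^13 K⁴.
Q = 5.67×10⁻⁸ × 0.0205 × 2.88×10^13 = 33500 W.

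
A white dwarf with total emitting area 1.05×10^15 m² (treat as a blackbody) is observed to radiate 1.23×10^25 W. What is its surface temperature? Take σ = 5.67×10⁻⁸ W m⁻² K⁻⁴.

T ≈ 21300 K

From P = σAT⁴, T = (P / σA)^(1/4) = (1.23×10^25 / (5.67×10⁻⁸ × 1.05×10^15))^(1/4).
T = (2.07×10^17)^(1/4) = 21300 K.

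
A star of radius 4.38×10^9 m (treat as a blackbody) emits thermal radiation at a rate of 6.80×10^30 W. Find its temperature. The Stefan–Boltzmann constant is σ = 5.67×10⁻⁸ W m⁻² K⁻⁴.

A = 4πr² = 4π × (4.38×10^9)² = 2.41×10^20 m².
From P = σAT⁴, T = (P / σA)^(1/4) = (6.80×10^30 / (5.67×10⁻⁸ × 2.41×10^20))^(1/4).
T = (4.97×10^17)^(1/4) = 26600 K.

T ≈ 26600 K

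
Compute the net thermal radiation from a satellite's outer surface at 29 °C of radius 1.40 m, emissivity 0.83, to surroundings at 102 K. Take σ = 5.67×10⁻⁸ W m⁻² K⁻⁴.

A = 4πr² = 4π × (1.40)² = 24.6 m².
Convert: 29 °C = 302 K.
Q = εσA(T⁴ − T_s⁴). T⁴ − T_s⁴ = (302)⁴ − (102)⁴ = 8.32×10^9 − 1.08×10^8 = 8.21×10^9 K⁴.
Q = 0.83 × 5.67×10⁻⁸ × 24.6 × 8.21×10^9 = 9520 W.

Q ≈ 9520 W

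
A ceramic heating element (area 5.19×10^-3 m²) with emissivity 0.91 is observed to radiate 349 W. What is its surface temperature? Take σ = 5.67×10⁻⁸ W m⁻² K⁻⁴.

T ≈ 1070 K

From P = εσAT⁴, T = (P / εσA)^(1/4) = (349 / (0.91 × 5.67×10⁻⁸ × 5.19×10^-3))^(1/4).
T = (1.30×10^12)^(1/4) = 1070 K.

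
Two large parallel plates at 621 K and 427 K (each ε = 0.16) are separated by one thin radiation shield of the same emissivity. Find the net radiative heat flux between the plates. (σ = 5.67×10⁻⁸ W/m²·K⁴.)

q ≈ 285 W/m²

Each of the 2 gaps contributes resistance (2/ε − 1) = 2/0.16 − 1 = 11.50; total = 23.00.
q = σ(T₁⁴ − T₂⁴) / 23.00 = 5.67×10⁻⁸ × 1.15×10^11 / 23.00 = 285 W/m².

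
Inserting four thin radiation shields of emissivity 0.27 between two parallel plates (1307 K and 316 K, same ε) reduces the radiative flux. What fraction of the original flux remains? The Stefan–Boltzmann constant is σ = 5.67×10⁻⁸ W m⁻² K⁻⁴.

ratio ≈ 0.200

With N identical shields there are N+1 = 5 gaps in series, each with the same radiative resistance, so the flux falls to 1/(N+1) of its unshielded value.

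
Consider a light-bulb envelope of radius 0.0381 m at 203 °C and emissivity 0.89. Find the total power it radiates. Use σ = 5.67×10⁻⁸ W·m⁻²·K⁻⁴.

P ≈ 47.3 W

A = 4πr² = 4π × (0.0381)² = 0.0182 m².
203 °C = 476 K.
P = εσAT⁴ = 0.89 × 5.67×10⁻⁸ × 0.0182 × (476)⁴ = 0.89 × 5.67×10⁻⁸ × 0.0182 × 5.13×10^10.
P = 47.3 W.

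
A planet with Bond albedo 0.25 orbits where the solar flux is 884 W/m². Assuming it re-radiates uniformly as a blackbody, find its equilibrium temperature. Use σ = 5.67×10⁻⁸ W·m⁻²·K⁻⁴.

T ≈ 233 K

Power absorbed = (1−a)S·πR²; power emitted = 4πR²σT⁴. Equating and cancelling πR²:
T = ((1−a)S / 4σ)^(1/4) = (663 / (4 × 5.67×10⁻⁸))^(1/4) = (2.92×10^9)^(1/4).
T = 233 K.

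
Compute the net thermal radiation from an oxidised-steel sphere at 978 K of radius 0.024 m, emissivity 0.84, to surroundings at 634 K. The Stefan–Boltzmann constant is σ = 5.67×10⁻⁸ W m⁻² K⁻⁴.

Q ≈ 260 W

A = 4πr² = 4π × (0.024)² = 7.24×10^-3 m².
Q = εσA(T⁴ − T_s⁴). T⁴ − T_s⁴ = (978)⁴ − (634)⁴ = 9.15×10^11 − 1.62×10^11 = 7.53×10^11 K⁴.
Q = 0.84 × 5.67×10⁻⁸ × 7.24×10^-3 × 7.53×10^11 = 260 W.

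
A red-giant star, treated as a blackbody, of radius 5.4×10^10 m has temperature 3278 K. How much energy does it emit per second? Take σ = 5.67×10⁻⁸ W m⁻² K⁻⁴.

P ≈ 2.40×10^29 W

A = 4πr² = 4π × (5.4×10^10)² = 3.66×10^22 m².
P = σAT⁴ = 5.67×10⁻⁸ × 3.66×10^22 × (3278)⁴ = 5.67×10⁻⁸ × 3.66×10^22 × 1.15×10^14.
P = 2.40×10^29 W.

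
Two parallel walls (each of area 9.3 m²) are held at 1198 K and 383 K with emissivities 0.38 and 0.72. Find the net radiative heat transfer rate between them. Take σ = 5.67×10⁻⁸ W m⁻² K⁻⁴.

Q ≈ 3.56×10^5 W

For two large parallel gray plates, q = σ(T₁⁴ − T₂⁴) / (1/ε₁ + 1/ε₂ − 1).
1/ε₁ + 1/ε₂ − 1 = 1/0.38 + 1/0.72 − 1 = 3.020.
T₁⁴ − T₂⁴ = 2.06×10^12 − 2.15×10^10 = 2.04×10^12 K⁴.
q = 5.67×10⁻⁸ × 2.04×10^12 / 3.020 = 38300 W/m².
Q = q·A = 38300 × 9.3 = 3.56×10^5 W.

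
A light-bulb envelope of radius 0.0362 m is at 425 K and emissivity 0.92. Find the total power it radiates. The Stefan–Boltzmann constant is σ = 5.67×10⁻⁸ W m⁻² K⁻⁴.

P ≈ 28.0 W

A = 4πr² = 4π × (0.0362)² = 0.0165 m².
Stefan–Boltzmann: P = εσAT⁴ = 0.92 × 5.67×10⁻⁸ × 0.0165 × (425)⁴ = 0.92 × 5.67×10⁻⁸ × 0.0165 × 3.26×10^10.
P = 28.0 W.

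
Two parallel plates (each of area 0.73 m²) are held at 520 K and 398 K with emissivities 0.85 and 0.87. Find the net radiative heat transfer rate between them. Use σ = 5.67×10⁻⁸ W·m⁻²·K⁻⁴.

Q ≈ 1500 W

For two large parallel gray plates, q = σ(T₁⁴ − T₂⁴) / (1/ε₁ + 1/ε₂ − 1).
1/ε₁ + 1/ε₂ − 1 = 1/0.85 + 1/0.87 − 1 = 1.326.
T₁⁴ − T₂⁴ = 7.31×10^10 − 2.51×10^10 = 4.80×10^10 K⁴.
q = 5.67×10⁻⁸ × 4.80×10^10 / 1.326 = 2050 W/m².
Q = q·A = 2050 × 0.73 = 1500 W.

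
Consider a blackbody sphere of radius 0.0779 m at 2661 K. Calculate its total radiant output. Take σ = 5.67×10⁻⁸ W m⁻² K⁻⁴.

P ≈ 2.17×10^5 W

A = 4πr² = 4π × (0.0779)² = 0.0763 m².
P = σAT⁴ = 5.67×10⁻⁸ × 0.0763 × (2661)⁴ = 5.67×10⁻⁸ × 0.0763 × 5.01×10^13.
P = 2.17×10^5 W.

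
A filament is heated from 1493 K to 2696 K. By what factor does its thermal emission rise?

P ∝ T⁴, so the ratio is (2696/1493)⁴ = (1.806)⁴ = 10.6.

ratio ≈ 10.6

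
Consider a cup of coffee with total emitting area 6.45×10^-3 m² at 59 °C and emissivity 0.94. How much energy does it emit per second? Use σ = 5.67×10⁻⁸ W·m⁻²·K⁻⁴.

P ≈ 4.18 W

59 °C = 332 K.
P = εσAT⁴ = 0.94 × 5.67×10⁻⁸ × 6.45×10^-3 × (332)⁴ = 0.94 × 5.67×10⁻⁸ × 6.45×10^-3 × 1.21×10^10.
P = 4.18 W.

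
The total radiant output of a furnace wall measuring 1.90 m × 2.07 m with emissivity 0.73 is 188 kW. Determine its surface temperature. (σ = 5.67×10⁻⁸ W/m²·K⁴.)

A = 1.90 × 2.07 = 3.93 m².
From P = εσAT⁴, T = (P / εσA)^(1/4) = (1.88×10^5 / (0.73 × 5.67×10⁻⁸ × 3.93))^(1/4).
T = (1.15×10^12)^(1/4) = 1040 K.

T ≈ 1040 K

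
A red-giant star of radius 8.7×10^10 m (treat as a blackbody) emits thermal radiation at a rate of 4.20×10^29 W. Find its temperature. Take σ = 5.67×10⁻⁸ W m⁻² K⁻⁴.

A = 4πr² = 4π × (8.7×10^10)² = 9.51×10^22 m².
From P = σAT⁴, T = (P / σA)^(1/4) = (4.20×10^29 / (5.67×10⁻⁸ × 9.51×10^22))^(1/4).
T = (7.79×10^13)^(1/4) = 2970 K.

T ≈ 2970 K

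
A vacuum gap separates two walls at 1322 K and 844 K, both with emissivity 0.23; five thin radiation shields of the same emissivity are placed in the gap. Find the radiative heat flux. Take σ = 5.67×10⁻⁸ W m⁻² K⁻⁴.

q ≈ 3130 W/m²

Each of the 6 gaps contributes resistance (2/ε − 1) = 2/0.23 − 1 = 7.696; total = 46.17.
q = σ(T₁⁴ − T₂⁴) / 46.17 = 5.67×10⁻⁸ × 2.55×10^12 / 46.17 = 3130 W/m².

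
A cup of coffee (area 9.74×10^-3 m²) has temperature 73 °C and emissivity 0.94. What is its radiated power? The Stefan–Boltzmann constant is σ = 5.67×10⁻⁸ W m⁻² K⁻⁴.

P ≈ 7.44 W

73 °C = 346 K.
Stefan–Boltzmann: P = εσAT⁴ = 0.94 × 5.67×10⁻⁸ × 9.74×10^-3 × (346)⁴ = 0.94 × 5.67×10⁻⁸ × 9.74×10^-3 × 1.43×10^10.
P = 7.44 W.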